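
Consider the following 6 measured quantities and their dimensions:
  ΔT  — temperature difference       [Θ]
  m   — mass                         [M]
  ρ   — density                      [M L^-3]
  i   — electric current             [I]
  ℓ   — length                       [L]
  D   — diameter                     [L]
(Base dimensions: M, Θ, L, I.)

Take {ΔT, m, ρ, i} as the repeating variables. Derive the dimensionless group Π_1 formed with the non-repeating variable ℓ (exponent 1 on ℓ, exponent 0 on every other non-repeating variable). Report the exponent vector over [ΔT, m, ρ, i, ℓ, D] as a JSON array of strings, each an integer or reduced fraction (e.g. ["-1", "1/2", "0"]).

Dimensional matrix (M×Θ×L×I by ΔT×m×ρ×i×ℓ×D):
  M: [ 0  1  1  0  0  0]
  Θ: [ 1  0  0  0  0  0]
  L: [ 0  0 -3  0  1  1]
  I: [ 0  0  0  1  0  0]
RREF → pivots at {ΔT,m,ρ,i} ⇒ r = 4
Pivot set = {ΔT,m,ρ,i}, free = {ℓ,D}
RREF:
  r0: [   1    0    0    0    0    0]
  r1: [   0    1    0    0  1/3  1/3]
  r2: [   0    0    1    0 -1/3 -1/3]
  r3: [   0    0    0    1    0    0]
Fix exponent of ℓ at 1, D at 0; solve each RREF row for its pivot's exponent:
  r0: exp(ΔT) + (0)·1 = 0 ⇒ exp(ΔT) = 0
  r1: exp(m) + (1/3)·1 = 0 ⇒ exp(m) = -1/3
  r2: exp(ρ) + (-1/3)·1 = 0 ⇒ exp(ρ) = 1/3
  r3: exp(i) + (0)·1 = 0 ⇒ exp(i) = 0
Π_1 = m^(-1/3) · ρ^(1/3) · ℓ

["0", "-1/3", "1/3", "0", "1", "0"]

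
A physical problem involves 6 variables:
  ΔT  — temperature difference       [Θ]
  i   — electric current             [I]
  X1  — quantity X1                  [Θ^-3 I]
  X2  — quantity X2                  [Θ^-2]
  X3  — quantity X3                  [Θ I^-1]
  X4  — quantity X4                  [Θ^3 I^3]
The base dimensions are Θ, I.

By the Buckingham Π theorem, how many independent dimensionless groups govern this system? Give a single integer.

4

Exponent matrix [Θ,I] × [ΔT,i,X1,X2,X3,X4]:
  Θ: [ 1  0 -3 -2  1  3]
  I: [ 0  1  1  0 -1  3]
Echelon form has 2 nonzero rows (pivots: ΔT,i)
n=6, r=2 ⇒ 4 dimensionless groups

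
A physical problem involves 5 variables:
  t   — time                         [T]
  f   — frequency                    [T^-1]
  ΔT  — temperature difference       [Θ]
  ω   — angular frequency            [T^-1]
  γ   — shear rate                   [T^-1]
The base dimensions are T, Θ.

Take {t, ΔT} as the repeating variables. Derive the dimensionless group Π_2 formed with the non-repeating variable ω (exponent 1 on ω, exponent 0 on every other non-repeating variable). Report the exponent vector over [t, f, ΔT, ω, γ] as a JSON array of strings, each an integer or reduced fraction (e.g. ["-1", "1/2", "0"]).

Exponent matrix [T,Θ] × [t,f,ΔT,ω,γ]:
  T: [ 1 -1  0 -1 -1]
  Θ: [ 0  0  1  0  0]
Echelon form has 2 nonzero rows (pivots: t,ΔT)
Repeat: t,ΔT; free: f,ω,γ
RREF:
  r0: [   1   -1    0   -1   -1]
  r1: [   0    0    1    0    0]
Fix exponent of ω at 1, f at 0, γ at 0; solve each RREF row for its pivot's exponent:
  r0: exp(t) + (-1)·1 = 0 ⇒ exp(t) = 1
  r1: exp(ΔT) + (0)·1 = 0 ⇒ exp(ΔT) = 0
Π_2 = t · ω

["1", "0", "0", "1", "0"]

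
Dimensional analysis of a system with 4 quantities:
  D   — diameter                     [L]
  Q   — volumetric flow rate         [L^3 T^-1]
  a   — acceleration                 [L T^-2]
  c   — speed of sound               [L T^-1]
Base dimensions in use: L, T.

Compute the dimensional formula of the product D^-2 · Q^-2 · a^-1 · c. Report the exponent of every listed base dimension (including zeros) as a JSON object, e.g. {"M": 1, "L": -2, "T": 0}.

Write exponents as rows L,T / cols D,Q,a,c:
  L: [ 1  3  1  1]
  T: [ 0 -1 -2 -1]
  [L]: (-2)·1+(-2)·3+(-1)·1+(1)·1 = -8
  [T]: (-2)·0+(-2)·-1+(-1)·-2+(1)·-1 = 3
⇒ L^-8 T^3

{"L": -8, "T": 3}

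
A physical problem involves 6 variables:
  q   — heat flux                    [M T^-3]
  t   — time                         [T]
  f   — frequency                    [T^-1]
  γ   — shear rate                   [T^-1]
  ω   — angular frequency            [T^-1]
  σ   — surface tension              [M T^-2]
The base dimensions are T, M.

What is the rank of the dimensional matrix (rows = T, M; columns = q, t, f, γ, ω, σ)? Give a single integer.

2

Exponent matrix [T,M] × [q,t,f,γ,ω,σ]:
  T: [-3  1 -1 -1 -1 -2]
  M: [ 1  0  0  0  0  1]
RREF → pivots at {q,t} ⇒ r = 2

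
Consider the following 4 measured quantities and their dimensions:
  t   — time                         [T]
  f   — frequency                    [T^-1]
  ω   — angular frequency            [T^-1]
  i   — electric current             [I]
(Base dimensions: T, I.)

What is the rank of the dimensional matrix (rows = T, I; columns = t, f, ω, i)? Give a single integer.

Dimensional matrix (T×I by t×f×ω×i):
  T: [ 1 -1 -1  0]
  I: [ 0  0  0  1]
Row reduction gives pivot columns t,i; rank = 2

2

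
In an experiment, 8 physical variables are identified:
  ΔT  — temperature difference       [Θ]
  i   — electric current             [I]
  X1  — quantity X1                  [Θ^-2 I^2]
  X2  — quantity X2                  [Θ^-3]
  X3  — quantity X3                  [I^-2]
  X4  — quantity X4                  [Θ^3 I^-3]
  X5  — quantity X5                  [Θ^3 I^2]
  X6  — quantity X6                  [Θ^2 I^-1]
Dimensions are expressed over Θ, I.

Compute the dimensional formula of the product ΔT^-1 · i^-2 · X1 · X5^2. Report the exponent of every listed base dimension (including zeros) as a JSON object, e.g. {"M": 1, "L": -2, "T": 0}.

{"Θ": 3, "I": 4}

Dimensional matrix (Θ×I by ΔT×i×X1×X2×X3×X4×X5×X6):
  Θ: [ 1  0 -2 -3  0  3  3  2]
  I: [ 0  1  2  0 -2 -3  2 -1]
  [Θ]: (-1)·1+(-2)·0+(1)·-2+(2)·3 = 3
  [I]: (-1)·0+(-2)·1+(1)·2+(2)·2 = 4
⇒ Θ^3 I^4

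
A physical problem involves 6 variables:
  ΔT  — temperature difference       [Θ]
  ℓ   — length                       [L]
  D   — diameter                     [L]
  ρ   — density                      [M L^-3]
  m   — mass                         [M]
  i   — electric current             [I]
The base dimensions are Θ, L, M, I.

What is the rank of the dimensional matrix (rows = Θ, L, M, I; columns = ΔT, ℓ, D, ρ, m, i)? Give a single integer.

Dimensional matrix (Θ×L×M×I by ΔT×ℓ×D×ρ×m×i):
  Θ: [ 1  0  0  0  0  0]
  L: [ 0  1  1 -3  0  0]
  M: [ 0  0  0  1  1  0]
  I: [ 0  0  0  0  0  1]
Echelon form has 4 nonzero rows (pivots: ΔT,ℓ,ρ,i)

4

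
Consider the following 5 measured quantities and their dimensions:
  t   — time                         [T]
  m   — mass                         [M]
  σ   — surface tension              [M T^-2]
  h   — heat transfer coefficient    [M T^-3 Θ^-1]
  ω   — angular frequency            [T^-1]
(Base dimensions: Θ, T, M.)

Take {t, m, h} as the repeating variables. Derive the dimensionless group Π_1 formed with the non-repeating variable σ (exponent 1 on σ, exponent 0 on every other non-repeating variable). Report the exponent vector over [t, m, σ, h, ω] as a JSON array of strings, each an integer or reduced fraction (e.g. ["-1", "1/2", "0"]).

["2", "-1", "1", "0", "0"]

Exponent matrix [Θ,T,M] × [t,m,σ,h,ω]:
  Θ: [ 0  0  0 -1  0]
  T: [ 1  0 -2 -3 -1]
  M: [ 0  1  1  1  0]
Row reduction gives pivot columns t,m,h; rank = 3
Pivot set = {t,m,h}, free = {σ,ω}
RREF:
  r0: [   1    0   -2    0   -1]
  r1: [   0    1    1    0    0]
  r2: [   0    0    0    1    0]
Fix exponent of σ at 1, ω at 0; solve each RREF row for its pivot's exponent:
  r0: exp(t) + (-2)·1 = 0 ⇒ exp(t) = 2
  r1: exp(m) + (1)·1 = 0 ⇒ exp(m) = -1
  r2: exp(h) + (0)·1 = 0 ⇒ exp(h) = 0
Π_1 = t^2 · m^-1 · σ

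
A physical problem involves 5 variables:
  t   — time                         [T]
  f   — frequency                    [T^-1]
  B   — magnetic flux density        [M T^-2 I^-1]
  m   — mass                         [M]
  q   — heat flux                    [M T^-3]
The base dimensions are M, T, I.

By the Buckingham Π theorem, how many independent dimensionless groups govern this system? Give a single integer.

2

Exponent matrix [M,T,I] × [t,f,B,m,q]:
  M: [ 0  0  1  1  1]
  T: [ 1 -1 -2  0 -3]
  I: [ 0  0 -1  0  0]
Echelon form has 3 nonzero rows (pivots: t,B,m)
5 vars − rank 3 = 2 Π groups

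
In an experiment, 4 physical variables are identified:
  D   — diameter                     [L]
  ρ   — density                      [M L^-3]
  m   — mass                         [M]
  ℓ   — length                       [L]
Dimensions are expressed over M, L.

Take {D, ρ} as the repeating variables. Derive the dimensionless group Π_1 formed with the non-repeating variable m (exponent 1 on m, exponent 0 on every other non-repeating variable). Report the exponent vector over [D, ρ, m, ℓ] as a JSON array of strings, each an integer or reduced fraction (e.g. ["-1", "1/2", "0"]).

["-3", "-1", "1", "0"]

Exponent matrix [M,L] × [D,ρ,m,ℓ]:
  M: [ 0  1  1  0]
  L: [ 1 -3  0  1]
RREF → pivots at {D,ρ} ⇒ r = 2
Repeat: D,ρ; free: m,ℓ
RREF:
  r0: [   1    0    3    1]
  r1: [   0    1    1    0]
Fix exponent of m at 1, ℓ at 0; solve each RREF row for its pivot's exponent:
  r0: exp(D) + (3)·1 = 0 ⇒ exp(D) = -3
  r1: exp(ρ) + (1)·1 = 0 ⇒ exp(ρ) = -1
Π_1 = D^-3 · ρ^-1 · m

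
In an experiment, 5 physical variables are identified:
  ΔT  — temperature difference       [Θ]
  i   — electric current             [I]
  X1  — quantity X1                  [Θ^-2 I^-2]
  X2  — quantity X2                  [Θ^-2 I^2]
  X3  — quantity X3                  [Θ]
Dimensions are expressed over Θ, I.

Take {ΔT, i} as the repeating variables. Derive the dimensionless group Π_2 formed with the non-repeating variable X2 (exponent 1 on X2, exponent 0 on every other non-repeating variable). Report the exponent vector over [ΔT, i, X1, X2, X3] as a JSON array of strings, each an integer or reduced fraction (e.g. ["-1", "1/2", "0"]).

Write exponents as rows Θ,I / cols ΔT,i,X1,X2,X3:
  Θ: [ 1  0 -2 -2  1]
  I: [ 0  1 -2  2  0]
Echelon form has 2 nonzero rows (pivots: ΔT,i)
Repeat: ΔT,i; free: X1,X2,X3
RREF:
  r0: [   1    0   -2   -2    1]
  r1: [   0    1   -2    2    0]
Fix exponent of X2 at 1, X1 at 0, X3 at 0; solve each RREF row for its pivot's exponent:
  r0: exp(ΔT) + (-2)·1 = 0 ⇒ exp(ΔT) = 2
  r1: exp(i) + (2)·1 = 0 ⇒ exp(i) = -2
Π_2 = ΔT^2 · i^-2 · X2

["2", "-2", "0", "1", "0"]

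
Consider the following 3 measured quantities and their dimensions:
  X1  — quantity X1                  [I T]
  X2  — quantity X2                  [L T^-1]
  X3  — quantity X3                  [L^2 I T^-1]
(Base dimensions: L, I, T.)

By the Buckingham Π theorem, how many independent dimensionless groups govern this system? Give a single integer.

Write exponents as rows L,I,T / cols X1,X2,X3:
  L: [ 0  1  2]
  I: [ 1  0  1]
  T: [ 1 -1 -1]
RREF → pivots at {X1,X2} ⇒ r = 2
Π count = n − r = 3 − 2 = 1

1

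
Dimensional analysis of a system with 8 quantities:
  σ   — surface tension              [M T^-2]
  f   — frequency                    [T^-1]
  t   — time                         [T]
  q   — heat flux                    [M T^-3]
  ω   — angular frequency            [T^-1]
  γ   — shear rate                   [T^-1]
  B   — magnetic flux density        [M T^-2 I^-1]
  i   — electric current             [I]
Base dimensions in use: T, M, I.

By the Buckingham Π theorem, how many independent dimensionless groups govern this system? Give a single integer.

Exponent matrix [T,M,I] × [σ,f,t,q,ω,γ,B,i]:
  T: [-2 -1  1 -3 -1 -1 -2  0]
  M: [ 1  0  0  1  0  0  1  0]
  I: [ 0  0  0  0  0  0 -1  1]
Echelon form has 3 nonzero rows (pivots: σ,f,B)
Π count = n − r = 8 − 3 = 5

5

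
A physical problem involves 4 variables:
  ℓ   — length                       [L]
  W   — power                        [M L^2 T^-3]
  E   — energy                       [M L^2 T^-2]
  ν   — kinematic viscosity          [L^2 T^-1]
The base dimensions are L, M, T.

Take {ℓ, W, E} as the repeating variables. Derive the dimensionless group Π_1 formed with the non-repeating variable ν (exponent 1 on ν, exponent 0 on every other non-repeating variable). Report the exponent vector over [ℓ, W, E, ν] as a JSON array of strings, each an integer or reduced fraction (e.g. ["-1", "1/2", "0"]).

["-2", "-1", "1", "1"]

Write exponents as rows L,M,T / cols ℓ,W,E,ν:
  L: [ 1  2  2  2]
  M: [ 0  1  1  0]
  T: [ 0 -3 -2 -1]
RREF → pivots at {ℓ,W,E} ⇒ r = 3
Repeat: ℓ,W,E; free: ν
RREF:
  r0: [   1    0    0    2]
  r1: [   0    1    0    1]
  r2: [   0    0    1   -1]
Fix exponent of ν at 1; solve each RREF row for its pivot's exponent:
  r0: exp(ℓ) + (2)·1 = 0 ⇒ exp(ℓ) = -2
  r1: exp(W) + (1)·1 = 0 ⇒ exp(W) = -1
  r2: exp(E) + (-1)·1 = 0 ⇒ exp(E) = 1
Π_1 = ℓ^-2 · W^-1 · E · ν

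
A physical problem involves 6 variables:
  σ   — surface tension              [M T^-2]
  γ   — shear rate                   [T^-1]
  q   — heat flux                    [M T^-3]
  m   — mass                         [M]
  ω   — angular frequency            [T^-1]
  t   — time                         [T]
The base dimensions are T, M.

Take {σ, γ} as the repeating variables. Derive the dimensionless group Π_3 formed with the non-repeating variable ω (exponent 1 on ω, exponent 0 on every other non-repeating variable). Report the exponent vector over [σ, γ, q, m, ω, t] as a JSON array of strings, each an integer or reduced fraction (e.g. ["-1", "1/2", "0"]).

["0", "-1", "0", "0", "1", "0"]

Write exponents as rows T,M / cols σ,γ,q,m,ω,t:
  T: [-2 -1 -3  0 -1  1]
  M: [ 1  0  1  1  0  0]
Row reduction gives pivot columns σ,γ; rank = 2
Repeat: σ,γ; free: q,m,ω,t
RREF:
  r0: [   1    0    1    1    0    0]
  r1: [   0    1    1   -2    1   -1]
Fix exponent of ω at 1, q at 0, m at 0, t at 0; solve each RREF row for its pivot's exponent:
  r0: exp(σ) + (0)·1 = 0 ⇒ exp(σ) = 0
  r1: exp(γ) + (1)·1 = 0 ⇒ exp(γ) = -1
Π_3 = γ^-1 · ω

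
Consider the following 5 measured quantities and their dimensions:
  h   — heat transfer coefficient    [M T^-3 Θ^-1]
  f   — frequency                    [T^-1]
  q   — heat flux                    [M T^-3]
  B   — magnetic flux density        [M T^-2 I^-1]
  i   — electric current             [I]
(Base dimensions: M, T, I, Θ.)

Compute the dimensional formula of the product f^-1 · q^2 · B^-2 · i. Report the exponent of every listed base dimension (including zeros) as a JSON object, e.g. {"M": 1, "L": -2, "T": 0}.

{"M": 0, "T": -1, "I": 3, "Θ": 0}

Write exponents as rows M,T,I,Θ / cols h,f,q,B,i:
  M: [ 1  0  1  1  0]
  T: [-3 -1 -3 -2  0]
  I: [ 0  0  0 -1  1]
  Θ: [-1  0  0  0  0]
  [M]: (-1)·0+(2)·1+(-2)·1+(1)·0 = 0
  [T]: (-1)·-1+(2)·-3+(-2)·-2+(1)·0 = -1
  [I]: (-1)·0+(2)·0+(-2)·-1+(1)·1 = 3
  [Θ]: (-1)·0+(2)·0+(-2)·0+(1)·0 = 0
⇒ T^-1 I^3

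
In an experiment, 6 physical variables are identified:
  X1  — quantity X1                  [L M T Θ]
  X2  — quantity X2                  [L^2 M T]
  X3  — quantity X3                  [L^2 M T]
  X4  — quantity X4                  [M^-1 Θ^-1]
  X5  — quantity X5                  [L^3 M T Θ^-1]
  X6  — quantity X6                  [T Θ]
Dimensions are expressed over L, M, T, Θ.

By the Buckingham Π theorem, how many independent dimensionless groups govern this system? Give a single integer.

3

Dimensional matrix (L×M×T×Θ by X1×X2×X3×X4×X5×X6):
  L: [ 1  2  2  0  3  0]
  M: [ 1  1  1 -1  1  0]
  T: [ 1  1  1  0  1  1]
  Θ: [ 1  0  0 -1 -1  1]
Echelon form has 3 nonzero rows (pivots: X1,X2,X4)
6 vars − rank 3 = 3 Π groups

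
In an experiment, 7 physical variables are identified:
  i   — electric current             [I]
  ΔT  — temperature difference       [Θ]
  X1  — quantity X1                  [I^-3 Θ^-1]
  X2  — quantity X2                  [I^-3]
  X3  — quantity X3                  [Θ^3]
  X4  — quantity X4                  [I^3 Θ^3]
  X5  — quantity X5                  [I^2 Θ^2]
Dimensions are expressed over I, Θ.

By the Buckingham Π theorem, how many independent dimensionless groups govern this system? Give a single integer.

Dimensional matrix (I×Θ by i×ΔT×X1×X2×X3×X4×X5):
  I: [ 1  0 -3 -3  0  3  2]
  Θ: [ 0  1 -1  0  3  3  2]
Echelon form has 2 nonzero rows (pivots: i,ΔT)
Π count = n − r = 7 − 2 = 5

5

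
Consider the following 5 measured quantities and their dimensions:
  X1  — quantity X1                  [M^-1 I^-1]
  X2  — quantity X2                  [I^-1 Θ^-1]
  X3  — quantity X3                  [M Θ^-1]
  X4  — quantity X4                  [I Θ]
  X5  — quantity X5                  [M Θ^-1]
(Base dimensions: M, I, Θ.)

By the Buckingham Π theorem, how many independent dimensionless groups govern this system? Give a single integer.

Exponent matrix [M,I,Θ] × [X1,X2,X3,X4,X5]:
  M: [-1  0  1  0  1]
  I: [-1 -1  0  1  0]
  Θ: [ 0 -1 -1  1 -1]
Echelon form has 2 nonzero rows (pivots: X1,X2)
Π count = n − r = 5 − 2 = 3

3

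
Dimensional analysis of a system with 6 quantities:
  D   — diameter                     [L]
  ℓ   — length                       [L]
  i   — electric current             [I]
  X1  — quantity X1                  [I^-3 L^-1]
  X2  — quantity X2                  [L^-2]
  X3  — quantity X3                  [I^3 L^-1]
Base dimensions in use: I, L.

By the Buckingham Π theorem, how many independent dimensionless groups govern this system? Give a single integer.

4

Write exponents as rows I,L / cols D,ℓ,i,X1,X2,X3:
  I: [ 0  0  1 -3  0  3]
  L: [ 1  1  0 -1 -2 -1]
RREF → pivots at {D,i} ⇒ r = 2
n=6, r=2 ⇒ 4 dimensionless groups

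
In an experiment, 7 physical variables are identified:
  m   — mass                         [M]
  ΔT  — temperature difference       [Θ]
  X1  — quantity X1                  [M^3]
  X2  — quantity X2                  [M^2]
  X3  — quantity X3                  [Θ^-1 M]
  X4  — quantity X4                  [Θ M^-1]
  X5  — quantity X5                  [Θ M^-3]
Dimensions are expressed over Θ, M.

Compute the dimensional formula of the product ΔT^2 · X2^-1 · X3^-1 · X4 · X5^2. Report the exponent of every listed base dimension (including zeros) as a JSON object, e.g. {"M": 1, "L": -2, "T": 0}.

{"Θ": 6, "M": -10}

Dimensional matrix (Θ×M by m×ΔT×X1×X2×X3×X4×X5):
  Θ: [ 0  1  0  0 -1  1  1]
  M: [ 1  0  3  2  1 -1 -3]
  [Θ]: (2)·1+(-1)·0+(-1)·-1+(1)·1+(2)·1 = 6
  [M]: (2)·0+(-1)·2+(-1)·1+(1)·-1+(2)·-3 = -10
⇒ Θ^6 M^-10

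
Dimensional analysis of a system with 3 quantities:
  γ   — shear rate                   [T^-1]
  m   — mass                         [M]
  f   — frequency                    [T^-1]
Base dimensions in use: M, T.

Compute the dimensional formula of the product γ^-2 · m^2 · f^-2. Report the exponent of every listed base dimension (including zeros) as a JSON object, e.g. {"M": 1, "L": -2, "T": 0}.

{"M": 2, "T": 4}

Dimensional matrix (M×T by γ×m×f):
  M: [ 0  1  0]
  T: [-1  0 -1]
  [M]: (-2)·0+(2)·1+(-2)·0 = 2
  [T]: (-2)·-1+(2)·0+(-2)·-1 = 4
⇒ M^2 T^4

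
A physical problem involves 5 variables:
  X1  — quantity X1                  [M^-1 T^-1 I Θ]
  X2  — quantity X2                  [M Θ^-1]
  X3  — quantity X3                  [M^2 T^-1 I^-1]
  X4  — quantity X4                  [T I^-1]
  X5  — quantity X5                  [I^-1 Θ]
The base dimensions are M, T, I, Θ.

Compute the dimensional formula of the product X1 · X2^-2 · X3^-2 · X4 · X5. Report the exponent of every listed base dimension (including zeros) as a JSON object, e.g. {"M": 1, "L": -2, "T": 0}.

{"M": -7, "T": 2, "I": 1, "Θ": 4}

Write exponents as rows M,T,I,Θ / cols X1,X2,X3,X4,X5:
  M: [-1  1  2  0  0]
  T: [-1  0 -1  1  0]
  I: [ 1  0 -1 -1 -1]
  Θ: [ 1 -1  0  0  1]
  [M]: (1)·-1+(-2)·1+(-2)·2+(1)·0+(1)·0 = -7
  [T]: (1)·-1+(-2)·0+(-2)·-1+(1)·1+(1)·0 = 2
  [I]: (1)·1+(-2)·0+(-2)·-1+(1)·-1+(1)·-1 = 1
  [Θ]: (1)·1+(-2)·-1+(-2)·0+(1)·0+(1)·1 = 4
⇒ M^-7 T^2 I Θ^4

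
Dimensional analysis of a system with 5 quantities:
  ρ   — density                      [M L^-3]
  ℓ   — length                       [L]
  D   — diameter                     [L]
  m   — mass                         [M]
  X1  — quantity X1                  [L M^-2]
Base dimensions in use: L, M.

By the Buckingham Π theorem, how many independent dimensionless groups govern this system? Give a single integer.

Write exponents as rows L,M / cols ρ,ℓ,D,m,X1:
  L: [-3  1  1  0  1]
  M: [ 1  0  0  1 -2]
Echelon form has 2 nonzero rows (pivots: ρ,ℓ)
n=5, r=2 ⇒ 3 dimensionless groups

3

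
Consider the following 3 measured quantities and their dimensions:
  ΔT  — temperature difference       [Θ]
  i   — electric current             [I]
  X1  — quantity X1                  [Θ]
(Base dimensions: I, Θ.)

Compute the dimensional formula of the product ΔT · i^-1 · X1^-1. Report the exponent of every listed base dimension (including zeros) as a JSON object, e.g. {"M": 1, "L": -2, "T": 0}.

{"I": -1, "Θ": 0}

Exponent matrix [I,Θ] × [ΔT,i,X1]:
  I: [ 0  1  0]
  Θ: [ 1  0  1]
  [I]: (1)·0+(-1)·1+(-1)·0 = -1
  [Θ]: (1)·1+(-1)·0+(-1)·1 = 0
⇒ I^-1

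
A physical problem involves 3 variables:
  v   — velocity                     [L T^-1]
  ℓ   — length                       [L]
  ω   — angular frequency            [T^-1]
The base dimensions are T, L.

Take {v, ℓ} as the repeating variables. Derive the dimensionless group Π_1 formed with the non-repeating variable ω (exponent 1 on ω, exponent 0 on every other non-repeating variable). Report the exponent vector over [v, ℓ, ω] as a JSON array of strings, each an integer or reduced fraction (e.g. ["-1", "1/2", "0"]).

Dimensional matrix (T×L by v×ℓ×ω):
  T: [-1  0 -1]
  L: [ 1  1  0]
RREF → pivots at {v,ℓ} ⇒ r = 2
Pivot set = {v,ℓ}, free = {ω}
RREF:
  r0: [   1    0    1]
  r1: [   0    1   -1]
Fix exponent of ω at 1; solve each RREF row for its pivot's exponent:
  r0: exp(v) + (1)·1 = 0 ⇒ exp(v) = -1
  r1: exp(ℓ) + (-1)·1 = 0 ⇒ exp(ℓ) = 1
Π_1 = v^-1 · ℓ · ω

["-1", "1", "1"]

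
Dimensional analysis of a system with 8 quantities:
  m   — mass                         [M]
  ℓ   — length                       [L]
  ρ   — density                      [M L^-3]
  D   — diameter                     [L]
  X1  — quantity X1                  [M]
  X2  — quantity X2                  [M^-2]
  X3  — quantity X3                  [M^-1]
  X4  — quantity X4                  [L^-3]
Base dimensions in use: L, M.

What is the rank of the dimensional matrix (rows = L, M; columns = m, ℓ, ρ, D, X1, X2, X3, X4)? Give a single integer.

Exponent matrix [L,M] × [m,ℓ,ρ,D,X1,X2,X3,X4]:
  L: [ 0  1 -3  1  0  0  0 -3]
  M: [ 1  0  1  0  1 -2 -1  0]
Row reduction gives pivot columns m,ℓ; rank = 2

2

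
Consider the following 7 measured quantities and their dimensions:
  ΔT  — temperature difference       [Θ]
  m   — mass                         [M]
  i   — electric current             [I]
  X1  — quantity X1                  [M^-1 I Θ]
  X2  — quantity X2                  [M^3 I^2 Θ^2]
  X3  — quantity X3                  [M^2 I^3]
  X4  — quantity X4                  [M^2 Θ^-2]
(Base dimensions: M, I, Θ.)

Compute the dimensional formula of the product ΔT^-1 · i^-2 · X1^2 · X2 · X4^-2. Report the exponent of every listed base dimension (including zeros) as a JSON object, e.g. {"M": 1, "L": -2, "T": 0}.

Exponent matrix [M,I,Θ] × [ΔT,m,i,X1,X2,X3,X4]:
  M: [ 0  1  0 -1  3  2  2]
  I: [ 0  0  1  1  2  3  0]
  Θ: [ 1  0  0  1  2  0 -2]
  [M]: (-1)·0+(-2)·0+(2)·-1+(1)·3+(-2)·2 = -3
  [I]: (-1)·0+(-2)·1+(2)·1+(1)·2+(-2)·0 = 2
  [Θ]: (-1)·1+(-2)·0+(2)·1+(1)·2+(-2)·-2 = 7
⇒ M^-3 I^2 Θ^7

{"M": -3, "I": 2, "Θ": 7}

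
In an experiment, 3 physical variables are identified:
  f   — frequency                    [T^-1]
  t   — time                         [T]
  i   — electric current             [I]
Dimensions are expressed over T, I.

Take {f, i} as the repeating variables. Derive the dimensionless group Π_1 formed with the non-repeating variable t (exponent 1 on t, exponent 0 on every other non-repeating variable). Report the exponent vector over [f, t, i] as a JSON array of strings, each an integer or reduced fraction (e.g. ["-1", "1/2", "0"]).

["1", "1", "0"]

Dimensional matrix (T×I by f×t×i):
  T: [-1  1  0]
  I: [ 0  0  1]
Row reduction gives pivot columns f,i; rank = 2
Pivot set = {f,i}, free = {t}
RREF:
  r0: [   1   -1    0]
  r1: [   0    0    1]
Fix exponent of t at 1; solve each RREF row for its pivot's exponent:
  r0: exp(f) + (-1)·1 = 0 ⇒ exp(f) = 1
  r1: exp(i) + (0)·1 = 0 ⇒ exp(i) = 0
Π_1 = f · t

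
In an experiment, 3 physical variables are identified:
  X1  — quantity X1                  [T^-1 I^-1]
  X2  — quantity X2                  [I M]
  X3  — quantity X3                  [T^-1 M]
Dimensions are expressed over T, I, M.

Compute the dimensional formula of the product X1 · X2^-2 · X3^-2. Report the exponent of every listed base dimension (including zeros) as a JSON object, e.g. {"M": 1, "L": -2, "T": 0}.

Dimensional matrix (T×I×M by X1×X2×X3):
  T: [-1  0 -1]
  I: [-1  1  0]
  M: [ 0  1  1]
  [T]: (1)·-1+(-2)·0+(-2)·-1 = 1
  [I]: (1)·-1+(-2)·1+(-2)·0 = -3
  [M]: (1)·0+(-2)·1+(-2)·1 = -4
⇒ T I^-3 M^-4

{"T": 1, "I": -3, "M": -4}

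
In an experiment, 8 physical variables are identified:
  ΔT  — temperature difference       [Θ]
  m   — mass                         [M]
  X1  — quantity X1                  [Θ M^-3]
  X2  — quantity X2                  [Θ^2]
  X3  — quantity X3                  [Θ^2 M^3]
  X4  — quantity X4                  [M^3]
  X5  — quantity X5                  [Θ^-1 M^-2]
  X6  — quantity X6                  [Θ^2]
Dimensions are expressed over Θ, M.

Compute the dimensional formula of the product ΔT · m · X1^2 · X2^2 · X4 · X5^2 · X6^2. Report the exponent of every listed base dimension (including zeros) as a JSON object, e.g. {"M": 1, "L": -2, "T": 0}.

Dimensional matrix (Θ×M by ΔT×m×X1×X2×X3×X4×X5×X6):
  Θ: [ 1  0  1  2  2  0 -1  2]
  M: [ 0  1 -3  0  3  3 -2  0]
  [Θ]: (1)·1+(1)·0+(2)·1+(2)·2+(1)·0+(2)·-1+(2)·2 = 9
  [M]: (1)·0+(1)·1+(2)·-3+(2)·0+(1)·3+(2)·-2+(2)·0 = -6
⇒ Θ^9 M^-6

{"Θ": 9, "M": -6}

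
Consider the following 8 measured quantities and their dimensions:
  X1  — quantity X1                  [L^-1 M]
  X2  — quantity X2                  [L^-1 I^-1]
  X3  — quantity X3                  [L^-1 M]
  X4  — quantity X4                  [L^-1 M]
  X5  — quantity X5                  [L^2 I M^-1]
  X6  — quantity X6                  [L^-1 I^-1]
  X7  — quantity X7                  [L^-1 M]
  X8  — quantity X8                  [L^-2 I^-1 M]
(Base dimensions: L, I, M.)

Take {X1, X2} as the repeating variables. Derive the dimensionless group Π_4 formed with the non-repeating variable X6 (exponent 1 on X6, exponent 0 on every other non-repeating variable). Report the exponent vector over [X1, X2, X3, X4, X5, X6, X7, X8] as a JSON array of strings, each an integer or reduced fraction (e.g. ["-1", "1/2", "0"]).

["0", "-1", "0", "0", "0", "1", "0", "0"]

Write exponents as rows L,I,M / cols X1,X2,X3,X4,X5,X6,X7,X8:
  L: [-1 -1 -1 -1  2 -1 -1 -2]
  I: [ 0 -1  0  0  1 -1  0 -1]
  M: [ 1  0  1  1 -1  0  1  1]
RREF → pivots at {X1,X2} ⇒ r = 2
Repeat: X1,X2; free: X3,X4,X5,X6,X7,X8
RREF:
  r0: [   1    0    1    1   -1    0    1    1]
  r1: [   0    1    0    0   -1    1    0    1]
  r2: [   0    0    0    0    0    0    0    0]
Fix exponent of X6 at 1, X3 at 0, X4 at 0, X5 at 0, X7 at 0, X8 at 0; solve each RREF row for its pivot's exponent:
  r0: exp(X1) + (0)·1 = 0 ⇒ exp(X1) = 0
  r1: exp(X2) + (1)·1 = 0 ⇒ exp(X2) = -1
Π_4 = X2^-1 · X6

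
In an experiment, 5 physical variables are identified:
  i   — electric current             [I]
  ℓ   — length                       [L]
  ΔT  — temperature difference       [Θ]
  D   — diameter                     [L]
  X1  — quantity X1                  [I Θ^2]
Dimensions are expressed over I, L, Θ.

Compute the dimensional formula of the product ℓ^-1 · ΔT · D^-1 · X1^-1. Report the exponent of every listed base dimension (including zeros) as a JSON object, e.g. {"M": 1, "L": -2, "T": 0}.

{"I": -1, "L": -2, "Θ": -1}

Write exponents as rows I,L,Θ / cols i,ℓ,ΔT,D,X1:
  I: [ 1  0  0  0  1]
  L: [ 0  1  0  1  0]
  Θ: [ 0  0  1  0  2]
  [I]: (-1)·0+(1)·0+(-1)·0+(-1)·1 = -1
  [L]: (-1)·1+(1)·0+(-1)·1+(-1)·0 = -2
  [Θ]: (-1)·0+(1)·1+(-1)·0+(-1)·2 = -1
⇒ I^-1 L^-2 Θ^-1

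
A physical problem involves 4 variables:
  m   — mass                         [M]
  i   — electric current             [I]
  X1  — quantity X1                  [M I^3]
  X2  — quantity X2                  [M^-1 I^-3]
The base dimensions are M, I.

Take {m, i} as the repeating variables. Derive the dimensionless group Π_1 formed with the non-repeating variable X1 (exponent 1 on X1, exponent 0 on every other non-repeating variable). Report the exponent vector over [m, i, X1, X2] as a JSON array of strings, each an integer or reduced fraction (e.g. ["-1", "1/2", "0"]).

["-1", "-3", "1", "0"]

Exponent matrix [M,I] × [m,i,X1,X2]:
  M: [ 1  0  1 -1]
  I: [ 0  1  3 -3]
Echelon form has 2 nonzero rows (pivots: m,i)
Repeat: m,i; free: X1,X2
RREF:
  r0: [   1    0    1   -1]
  r1: [   0    1    3   -3]
Fix exponent of X1 at 1, X2 at 0; solve each RREF row for its pivot's exponent:
  r0: exp(m) + (1)·1 = 0 ⇒ exp(m) = -1
  r1: exp(i) + (3)·1 = 0 ⇒ exp(i) = -3
Π_1 = m^-1 · i^-3 · X1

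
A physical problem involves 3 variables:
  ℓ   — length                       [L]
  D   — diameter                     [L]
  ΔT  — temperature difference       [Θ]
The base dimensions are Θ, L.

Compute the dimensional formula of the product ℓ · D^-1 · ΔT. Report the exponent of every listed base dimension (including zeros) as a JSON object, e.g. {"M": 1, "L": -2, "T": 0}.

{"Θ": 1, "L": 0}

Exponent matrix [Θ,L] × [ℓ,D,ΔT]:
  Θ: [ 0  0  1]
  L: [ 1  1  0]
  [Θ]: (1)·0+(-1)·0+(1)·1 = 1
  [L]: (1)·1+(-1)·1+(1)·0 = 0
⇒ Θ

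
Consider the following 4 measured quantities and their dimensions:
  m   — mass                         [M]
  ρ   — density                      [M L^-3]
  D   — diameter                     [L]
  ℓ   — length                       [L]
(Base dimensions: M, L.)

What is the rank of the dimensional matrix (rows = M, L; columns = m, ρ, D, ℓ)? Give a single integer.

Dimensional matrix (M×L by m×ρ×D×ℓ):
  M: [ 1  1  0  0]
  L: [ 0 -3  1  1]
Echelon form has 2 nonzero rows (pivots: m,ρ)

2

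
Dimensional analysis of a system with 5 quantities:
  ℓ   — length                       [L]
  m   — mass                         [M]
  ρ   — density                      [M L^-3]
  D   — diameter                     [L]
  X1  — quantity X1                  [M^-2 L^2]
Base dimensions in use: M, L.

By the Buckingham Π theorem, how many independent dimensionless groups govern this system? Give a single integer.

Dimensional matrix (M×L by ℓ×m×ρ×D×X1):
  M: [ 0  1  1  0 -2]
  L: [ 1  0 -3  1  2]
Row reduction gives pivot columns ℓ,m; rank = 2
n=5, r=2 ⇒ 3 dimensionless groups

3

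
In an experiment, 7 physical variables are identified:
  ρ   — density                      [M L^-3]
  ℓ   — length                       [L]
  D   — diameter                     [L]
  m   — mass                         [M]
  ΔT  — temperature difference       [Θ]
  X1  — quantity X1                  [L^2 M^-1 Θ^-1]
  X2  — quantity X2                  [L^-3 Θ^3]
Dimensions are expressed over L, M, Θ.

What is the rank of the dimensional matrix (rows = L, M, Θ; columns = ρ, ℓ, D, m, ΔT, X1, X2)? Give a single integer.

3

Dimensional matrix (L×M×Θ by ρ×ℓ×D×m×ΔT×X1×X2):
  L: [-3  1  1  0  0  2 -3]
  M: [ 1  0  0  1  0 -1  0]
  Θ: [ 0  0  0  0  1 -1  3]
Row reduction gives pivot columns ρ,ℓ,ΔT; rank = 3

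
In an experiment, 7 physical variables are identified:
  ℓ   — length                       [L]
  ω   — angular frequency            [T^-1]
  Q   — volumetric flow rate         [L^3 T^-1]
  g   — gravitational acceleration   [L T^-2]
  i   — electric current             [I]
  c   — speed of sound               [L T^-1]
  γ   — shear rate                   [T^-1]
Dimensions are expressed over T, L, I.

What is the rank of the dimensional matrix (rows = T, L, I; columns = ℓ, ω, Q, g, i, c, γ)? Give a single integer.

Exponent matrix [T,L,I] × [ℓ,ω,Q,g,i,c,γ]:
  T: [ 0 -1 -1 -2  0 -1 -1]
  L: [ 1  0  3  1  0  1  0]
  I: [ 0  0  0  0  1  0  0]
Echelon form has 3 nonzero rows (pivots: ℓ,ω,i)

3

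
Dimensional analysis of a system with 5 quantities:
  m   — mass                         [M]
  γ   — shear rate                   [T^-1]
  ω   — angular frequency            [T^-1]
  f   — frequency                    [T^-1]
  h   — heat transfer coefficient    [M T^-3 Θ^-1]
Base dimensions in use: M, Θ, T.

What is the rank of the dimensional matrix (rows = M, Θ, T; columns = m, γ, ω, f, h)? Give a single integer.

3

Dimensional matrix (M×Θ×T by m×γ×ω×f×h):
  M: [ 1  0  0  0  1]
  Θ: [ 0  0  0  0 -1]
  T: [ 0 -1 -1 -1 -3]
RREF → pivots at {m,γ,h} ⇒ r = 3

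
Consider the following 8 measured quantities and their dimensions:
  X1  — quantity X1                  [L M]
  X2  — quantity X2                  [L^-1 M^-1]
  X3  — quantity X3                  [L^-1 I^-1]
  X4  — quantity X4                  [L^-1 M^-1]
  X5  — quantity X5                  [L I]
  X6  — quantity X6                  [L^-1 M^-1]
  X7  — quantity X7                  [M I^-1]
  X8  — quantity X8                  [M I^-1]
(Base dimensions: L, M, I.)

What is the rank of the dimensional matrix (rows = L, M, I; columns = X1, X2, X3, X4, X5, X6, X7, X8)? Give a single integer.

2

Exponent matrix [L,M,I] × [X1,X2,X3,X4,X5,X6,X7,X8]:
  L: [ 1 -1 -1 -1  1 -1  0  0]
  M: [ 1 -1  0 -1  0 -1  1  1]
  I: [ 0  0 -1  0  1  0 -1 -1]
Row reduction gives pivot columns X1,X3; rank = 2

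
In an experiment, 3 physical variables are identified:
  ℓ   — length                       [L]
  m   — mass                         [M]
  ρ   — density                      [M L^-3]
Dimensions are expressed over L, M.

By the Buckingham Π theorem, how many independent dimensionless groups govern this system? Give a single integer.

1

Write exponents as rows L,M / cols ℓ,m,ρ:
  L: [ 1  0 -3]
  M: [ 0  1  1]
Row reduction gives pivot columns ℓ,m; rank = 2
n=3, r=2 ⇒ 1 dimensionless group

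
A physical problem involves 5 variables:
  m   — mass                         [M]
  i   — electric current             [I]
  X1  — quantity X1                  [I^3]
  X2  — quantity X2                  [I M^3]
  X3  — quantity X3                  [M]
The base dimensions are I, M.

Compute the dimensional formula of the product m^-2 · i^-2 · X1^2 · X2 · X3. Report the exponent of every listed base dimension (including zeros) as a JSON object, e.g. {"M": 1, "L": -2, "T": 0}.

Write exponents as rows I,M / cols m,i,X1,X2,X3:
  I: [ 0  1  3  1  0]
  M: [ 1  0  0  3  1]
  [I]: (-2)·0+(-2)·1+(2)·3+(1)·1+(1)·0 = 5
  [M]: (-2)·1+(-2)·0+(2)·0+(1)·3+(1)·1 = 2
⇒ I^5 M^2

{"I": 5, "M": 2}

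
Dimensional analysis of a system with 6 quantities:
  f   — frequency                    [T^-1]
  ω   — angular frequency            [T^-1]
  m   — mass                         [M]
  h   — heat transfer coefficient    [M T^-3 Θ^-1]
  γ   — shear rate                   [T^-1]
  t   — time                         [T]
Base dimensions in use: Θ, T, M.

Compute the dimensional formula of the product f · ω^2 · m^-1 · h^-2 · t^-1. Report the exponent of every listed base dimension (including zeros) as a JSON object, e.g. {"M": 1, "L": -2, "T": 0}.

Dimensional matrix (Θ×T×M by f×ω×m×h×γ×t):
  Θ: [ 0  0  0 -1  0  0]
  T: [-1 -1  0 -3 -1  1]
  M: [ 0  0  1  1  0  0]
  [Θ]: (1)·0+(2)·0+(-1)·0+(-2)·-1+(-1)·0 = 2
  [T]: (1)·-1+(2)·-1+(-1)·0+(-2)·-3+(-1)·1 = 2
  [M]: (1)·0+(2)·0+(-1)·1+(-2)·1+(-1)·0 = -3
⇒ Θ^2 T^2 M^-3

{"Θ": 2, "T": 2, "M": -3}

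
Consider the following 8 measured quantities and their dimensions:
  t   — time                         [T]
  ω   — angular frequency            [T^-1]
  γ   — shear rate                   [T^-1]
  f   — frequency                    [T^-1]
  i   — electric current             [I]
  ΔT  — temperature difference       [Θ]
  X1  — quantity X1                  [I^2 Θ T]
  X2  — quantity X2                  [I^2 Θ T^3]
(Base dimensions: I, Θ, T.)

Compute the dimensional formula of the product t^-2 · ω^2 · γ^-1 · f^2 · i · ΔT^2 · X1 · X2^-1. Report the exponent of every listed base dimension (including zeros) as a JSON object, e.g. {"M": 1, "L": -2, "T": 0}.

{"I": 1, "Θ": 2, "T": -7}

Dimensional matrix (I×Θ×T by t×ω×γ×f×i×ΔT×X1×X2):
  I: [ 0  0  0  0  1  0  2  2]
  Θ: [ 0  0  0  0  0  1  1  1]
  T: [ 1 -1 -1 -1  0  0  1  3]
  [I]: (-2)·0+(2)·0+(-1)·0+(2)·0+(1)·1+(2)·0+(1)·2+(-1)·2 = 1
  [Θ]: (-2)·0+(2)·0+(-1)·0+(2)·0+(1)·0+(2)·1+(1)·1+(-1)·1 = 2
  [T]: (-2)·1+(2)·-1+(-1)·-1+(2)·-1+(1)·0+(2)·0+(1)·1+(-1)·3 = -7
⇒ I Θ^2 T^-7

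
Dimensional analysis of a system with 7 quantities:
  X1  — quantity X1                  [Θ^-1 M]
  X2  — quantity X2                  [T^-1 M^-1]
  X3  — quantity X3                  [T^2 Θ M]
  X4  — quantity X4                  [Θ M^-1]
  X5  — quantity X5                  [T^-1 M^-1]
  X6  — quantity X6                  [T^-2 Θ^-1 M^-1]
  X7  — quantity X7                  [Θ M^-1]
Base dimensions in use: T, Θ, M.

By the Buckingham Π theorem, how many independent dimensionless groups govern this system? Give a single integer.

5

Exponent matrix [T,Θ,M] × [X1,X2,X3,X4,X5,X6,X7]:
  T: [ 0 -1  2  0 -1 -2  0]
  Θ: [-1  0  1  1  0 -1  1]
  M: [ 1 -1  1 -1 -1 -1 -1]
Echelon form has 2 nonzero rows (pivots: X1,X2)
7 vars − rank 2 = 5 Π groups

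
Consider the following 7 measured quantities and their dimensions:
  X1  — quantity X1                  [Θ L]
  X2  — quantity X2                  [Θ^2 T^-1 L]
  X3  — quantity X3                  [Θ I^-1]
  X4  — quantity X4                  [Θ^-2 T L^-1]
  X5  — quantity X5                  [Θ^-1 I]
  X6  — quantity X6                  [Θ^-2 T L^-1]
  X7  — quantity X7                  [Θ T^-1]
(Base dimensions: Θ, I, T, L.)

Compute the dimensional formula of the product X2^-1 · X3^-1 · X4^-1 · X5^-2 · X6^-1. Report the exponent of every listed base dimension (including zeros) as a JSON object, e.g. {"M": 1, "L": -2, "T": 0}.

Exponent matrix [Θ,I,T,L] × [X1,X2,X3,X4,X5,X6,X7]:
  Θ: [ 1  2  1 -2 -1 -2  1]
  I: [ 0  0 -1  0  1  0  0]
  T: [ 0 -1  0  1  0  1 -1]
  L: [ 1  1  0 -1  0 -1  0]
  [Θ]: (-1)·2+(-1)·1+(-1)·-2+(-2)·-1+(-1)·-2 = 3
  [I]: (-1)·0+(-1)·-1+(-1)·0+(-2)·1+(-1)·0 = -1
  [T]: (-1)·-1+(-1)·0+(-1)·1+(-2)·0+(-1)·1 = -1
  [L]: (-1)·1+(-1)·0+(-1)·-1+(-2)·0+(-1)·-1 = 1
⇒ Θ^3 I^-1 T^-1 L

{"Θ": 3, "I": -1, "T": -1, "L": 1}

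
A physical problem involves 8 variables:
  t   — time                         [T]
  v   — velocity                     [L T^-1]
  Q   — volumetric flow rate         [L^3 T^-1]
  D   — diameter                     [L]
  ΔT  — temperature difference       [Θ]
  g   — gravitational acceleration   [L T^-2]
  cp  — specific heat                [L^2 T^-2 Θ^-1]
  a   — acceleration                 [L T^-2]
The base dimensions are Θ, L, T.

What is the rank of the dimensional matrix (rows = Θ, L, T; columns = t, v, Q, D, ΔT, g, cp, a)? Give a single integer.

Write exponents as rows Θ,L,T / cols t,v,Q,D,ΔT,g,cp,a:
  Θ: [ 0  0  0  0  1  0 -1  0]
  L: [ 0  1  3  1  0  1  2  1]
  T: [ 1 -1 -1  0  0 -2 -2 -2]
Row reduction gives pivot columns t,v,ΔT; rank = 3

3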